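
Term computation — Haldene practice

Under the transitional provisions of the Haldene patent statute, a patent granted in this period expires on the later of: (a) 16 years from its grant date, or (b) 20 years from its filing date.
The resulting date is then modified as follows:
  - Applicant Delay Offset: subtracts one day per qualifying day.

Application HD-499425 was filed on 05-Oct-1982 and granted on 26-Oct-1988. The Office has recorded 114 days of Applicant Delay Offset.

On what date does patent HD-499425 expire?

2004-07-04

(a) grant + 16 years → 26 October 2004.
(b) filing + 20 years → 5 October 2002.
Later of the two: 26 October 2004.
Applicant Delay Offset: −114 days → 4 July 2004.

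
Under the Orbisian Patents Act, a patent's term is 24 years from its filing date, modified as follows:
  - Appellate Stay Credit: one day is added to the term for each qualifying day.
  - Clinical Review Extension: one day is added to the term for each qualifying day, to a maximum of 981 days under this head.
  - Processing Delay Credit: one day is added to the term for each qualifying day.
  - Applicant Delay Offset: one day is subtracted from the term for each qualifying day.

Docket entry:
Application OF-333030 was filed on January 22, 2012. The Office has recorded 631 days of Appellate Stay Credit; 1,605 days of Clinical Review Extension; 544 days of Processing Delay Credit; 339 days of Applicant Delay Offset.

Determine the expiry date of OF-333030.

Base term: filing date + 24 years → 22 January 2036.
Appellate Stay Credit: +631 days → 14 October 2037.
Clinical Review Extension: 1605 days claimed exceeds the 981-day cap, so +981 days → 21 June 2040.
Processing Delay Credit: +544 days → 17 December 2041.
Applicant Delay Offset: −339 days → 12 January 2041.

January 12, 2041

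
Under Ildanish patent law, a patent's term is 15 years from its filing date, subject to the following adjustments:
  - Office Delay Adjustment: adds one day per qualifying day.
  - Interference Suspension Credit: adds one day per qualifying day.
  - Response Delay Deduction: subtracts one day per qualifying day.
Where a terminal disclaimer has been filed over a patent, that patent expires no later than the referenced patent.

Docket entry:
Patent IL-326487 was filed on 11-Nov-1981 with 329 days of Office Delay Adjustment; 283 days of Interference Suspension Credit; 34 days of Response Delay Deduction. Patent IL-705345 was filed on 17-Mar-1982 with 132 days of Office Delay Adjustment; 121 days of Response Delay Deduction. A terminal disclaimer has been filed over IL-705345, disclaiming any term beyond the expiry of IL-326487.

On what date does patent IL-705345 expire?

March 28, 1997

Natural term of IL-705345:
  Base: filing + 15 years → 17 March 1997.
  Office Delay Adjustment: +132 days → 27 July 1997.
  Response Delay Deduction: −121 days → 28 March 1997.
Expiry of referenced patent IL-326487:
  Base: filing + 15 years → 11 November 1996.
  Office Delay Adjustment: +329 days → 6 October 1997.
  Interference Suspension Credit: +283 days → 16 July 1998.
  Response Delay Deduction: −34 days → 12 June 1998.
Terminal disclaimer: IL-705345 expires on the earlier of 28 March 1997 and 12 June 1998.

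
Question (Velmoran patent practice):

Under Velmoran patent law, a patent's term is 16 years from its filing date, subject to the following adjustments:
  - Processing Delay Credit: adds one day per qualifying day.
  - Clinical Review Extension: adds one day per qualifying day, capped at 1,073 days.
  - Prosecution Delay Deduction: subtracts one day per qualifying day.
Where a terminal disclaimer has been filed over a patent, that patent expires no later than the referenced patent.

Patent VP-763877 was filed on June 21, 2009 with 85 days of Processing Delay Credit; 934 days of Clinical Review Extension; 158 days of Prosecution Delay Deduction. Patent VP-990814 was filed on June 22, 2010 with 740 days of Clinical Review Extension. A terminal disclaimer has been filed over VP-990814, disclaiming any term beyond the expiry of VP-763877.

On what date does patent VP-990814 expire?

October 30, 2027

Natural term of VP-990814:
  Base: filing + 16 years → 22 June 2026.
  Clinical Review Extension: 740 days (within the 1073-day cap) → +740 days → 1 July 2028.
Expiry of referenced patent VP-763877:
  Base: filing + 16 years → 21 June 2025.
  Processing Delay Credit: +85 days → 14 September 2025.
  Clinical Review Extension: 934 days (within the 1073-day cap) → +934 days → 5 April 2028.
  Prosecution Delay Deduction: −158 days → 30 October 2027.
Terminal disclaimer: VP-990814 expires on the earlier of 1 July 2028 and 30 October 2027.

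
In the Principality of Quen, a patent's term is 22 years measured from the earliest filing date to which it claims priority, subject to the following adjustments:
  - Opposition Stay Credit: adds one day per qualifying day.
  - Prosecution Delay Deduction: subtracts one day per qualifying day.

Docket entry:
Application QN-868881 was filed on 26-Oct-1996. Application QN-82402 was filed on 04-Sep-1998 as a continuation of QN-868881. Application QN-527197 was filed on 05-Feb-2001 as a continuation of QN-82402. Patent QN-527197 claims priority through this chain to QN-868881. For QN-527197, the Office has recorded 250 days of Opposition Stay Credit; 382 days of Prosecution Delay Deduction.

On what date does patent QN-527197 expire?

2018-06-16

Earliest priority filing: 26 October 1996.
Base term: 26 October 1996 + 22 years → 26 October 2018.
Opposition Stay Credit: +250 days → 3 July 2019.
Prosecution Delay Deduction: −382 days → 16 June 2018.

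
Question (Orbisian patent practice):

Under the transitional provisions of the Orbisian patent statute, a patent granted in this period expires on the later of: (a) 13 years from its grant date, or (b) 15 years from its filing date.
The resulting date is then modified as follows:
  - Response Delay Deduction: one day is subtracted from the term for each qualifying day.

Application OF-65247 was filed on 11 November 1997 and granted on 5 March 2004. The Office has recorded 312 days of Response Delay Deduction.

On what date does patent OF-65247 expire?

(a) grant + 13 years → 5 March 2017.
(b) filing + 15 years → 11 November 2012.
Later of the two: 5 March 2017.
Response Delay Deduction: −312 days → 27 April 2016.

April 27, 2016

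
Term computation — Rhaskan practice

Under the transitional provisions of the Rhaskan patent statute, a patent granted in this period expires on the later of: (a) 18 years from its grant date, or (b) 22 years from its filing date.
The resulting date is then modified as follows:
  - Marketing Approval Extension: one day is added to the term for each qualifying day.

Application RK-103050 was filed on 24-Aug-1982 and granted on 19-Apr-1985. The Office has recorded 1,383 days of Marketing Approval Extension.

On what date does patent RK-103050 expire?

2008-06-07

(a) grant + 18 years → 19 April 2003.
(b) filing + 22 years → 24 August 2004.
Later of the two: 24 August 2004.
Marketing Approval Extension: +1383 days → 7 June 2008.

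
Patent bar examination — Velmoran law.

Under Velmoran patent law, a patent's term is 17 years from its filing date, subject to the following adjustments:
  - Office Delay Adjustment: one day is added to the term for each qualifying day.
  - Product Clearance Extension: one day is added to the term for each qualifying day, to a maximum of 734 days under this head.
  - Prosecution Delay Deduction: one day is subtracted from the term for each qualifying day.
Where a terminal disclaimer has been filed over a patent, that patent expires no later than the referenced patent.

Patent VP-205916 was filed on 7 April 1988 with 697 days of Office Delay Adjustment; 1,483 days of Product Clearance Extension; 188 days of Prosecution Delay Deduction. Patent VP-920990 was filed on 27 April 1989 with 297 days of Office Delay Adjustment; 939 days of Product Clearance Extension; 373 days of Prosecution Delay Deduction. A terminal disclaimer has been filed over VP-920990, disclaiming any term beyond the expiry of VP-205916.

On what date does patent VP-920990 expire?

2008-02-14

Natural term of VP-920990:
  Base: filing + 17 years → 27 April 2006.
  Office Delay Adjustment: +297 days → 18 February 2007.
  Product Clearance Extension: 939 days claimed exceeds the 734-day cap, so +734 days → 21 February 2009.
  Prosecution Delay Deduction: −373 days → 14 February 2008.
Expiry of referenced patent VP-205916:
  Base: filing + 17 years → 7 April 2005.
  Office Delay Adjustment: +697 days → 5 March 2007.
  Product Clearance Extension: 1483 days claimed exceeds the 734-day cap, so +734 days → 8 March 2009.
  Prosecution Delay Deduction: −188 days → 1 September 2008.
Terminal disclaimer: VP-920990 expires on the earlier of 14 February 2008 and 1 September 2008.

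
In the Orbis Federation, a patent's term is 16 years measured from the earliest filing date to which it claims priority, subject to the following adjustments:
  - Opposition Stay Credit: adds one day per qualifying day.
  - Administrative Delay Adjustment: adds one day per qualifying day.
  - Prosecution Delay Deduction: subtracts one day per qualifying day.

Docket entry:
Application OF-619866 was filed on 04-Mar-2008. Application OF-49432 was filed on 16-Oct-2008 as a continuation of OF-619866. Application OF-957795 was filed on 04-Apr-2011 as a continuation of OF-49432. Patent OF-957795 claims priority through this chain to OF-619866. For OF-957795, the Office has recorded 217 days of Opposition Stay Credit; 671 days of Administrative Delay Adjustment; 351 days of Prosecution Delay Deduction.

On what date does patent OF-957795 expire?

Earliest priority filing: 4 March 2008.
Base term: 4 March 2008 + 16 years → 4 March 2024.
Opposition Stay Credit: +217 days → 7 October 2024.
Administrative Delay Adjustment: +671 days → 9 August 2026.
Prosecution Delay Deduction: −351 days → 23 August 2025.

2025-08-23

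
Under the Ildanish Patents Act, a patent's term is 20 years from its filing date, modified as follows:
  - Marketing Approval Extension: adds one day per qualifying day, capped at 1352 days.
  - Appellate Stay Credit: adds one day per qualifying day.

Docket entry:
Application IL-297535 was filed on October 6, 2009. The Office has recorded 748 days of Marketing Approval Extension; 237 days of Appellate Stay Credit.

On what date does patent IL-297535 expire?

June 17, 2032

Base term: filing date + 20 years → 6 October 2029.
Marketing Approval Extension: 748 days (within the 1352-day cap) → +748 days → 24 October 2031.
Appellate Stay Credit: +237 days → 17 June 2032.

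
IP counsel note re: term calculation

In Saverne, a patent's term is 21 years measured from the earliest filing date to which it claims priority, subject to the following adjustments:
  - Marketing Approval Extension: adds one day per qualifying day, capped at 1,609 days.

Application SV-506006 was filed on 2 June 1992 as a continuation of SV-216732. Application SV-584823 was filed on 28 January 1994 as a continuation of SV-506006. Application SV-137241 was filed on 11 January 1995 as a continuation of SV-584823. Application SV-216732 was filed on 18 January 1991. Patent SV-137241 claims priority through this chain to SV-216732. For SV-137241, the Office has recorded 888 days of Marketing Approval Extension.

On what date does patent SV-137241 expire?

2014-06-24

Earliest priority filing: 18 January 1991.
Base term: 18 January 1991 + 21 years → 18 January 2012.
Marketing Approval Extension: 888 days (within the 1609-day cap) → +888 days → 24 June 2014.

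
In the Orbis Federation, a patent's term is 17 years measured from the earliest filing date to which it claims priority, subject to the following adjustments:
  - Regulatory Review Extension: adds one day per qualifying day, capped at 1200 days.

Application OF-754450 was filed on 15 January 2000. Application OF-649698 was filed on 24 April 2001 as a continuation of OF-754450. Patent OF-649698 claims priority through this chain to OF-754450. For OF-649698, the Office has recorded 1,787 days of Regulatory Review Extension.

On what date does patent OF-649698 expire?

April 29, 2020

Earliest priority filing: 15 January 2000.
Base term: 15 January 2000 + 17 years → 15 January 2017.
Regulatory Review Extension: 1787 days claimed exceeds the 1200-day cap, so +1200 days → 29 April 2020.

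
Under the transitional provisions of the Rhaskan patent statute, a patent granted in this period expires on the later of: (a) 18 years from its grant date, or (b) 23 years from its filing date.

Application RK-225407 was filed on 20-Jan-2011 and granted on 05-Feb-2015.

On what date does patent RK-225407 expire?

January 20, 2034

(a) grant + 18 years → 5 February 2033.
(b) filing + 23 years → 20 January 2034.
Later of the two: 20 January 2034.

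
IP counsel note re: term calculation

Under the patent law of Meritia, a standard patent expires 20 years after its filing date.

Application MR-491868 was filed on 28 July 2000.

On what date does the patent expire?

2020-07-28

Filing date + 20 years → 28 July 2020.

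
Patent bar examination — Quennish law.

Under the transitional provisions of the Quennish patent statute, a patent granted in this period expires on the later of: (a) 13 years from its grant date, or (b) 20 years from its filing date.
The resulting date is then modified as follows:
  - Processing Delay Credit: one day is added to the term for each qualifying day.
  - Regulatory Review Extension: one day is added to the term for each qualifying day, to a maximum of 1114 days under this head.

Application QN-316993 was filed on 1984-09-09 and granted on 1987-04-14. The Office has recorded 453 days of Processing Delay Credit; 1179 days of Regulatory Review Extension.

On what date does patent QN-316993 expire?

2008-12-24

(a) grant + 13 years → 14 April 2000.
(b) filing + 20 years → 9 September 2004.
Later of the two: 9 September 2004.
Processing Delay Credit: +453 days → 6 December 2005.
Regulatory Review Extension: 1179 days claimed exceeds the 1114-day cap, so +1114 days → 24 December 2008.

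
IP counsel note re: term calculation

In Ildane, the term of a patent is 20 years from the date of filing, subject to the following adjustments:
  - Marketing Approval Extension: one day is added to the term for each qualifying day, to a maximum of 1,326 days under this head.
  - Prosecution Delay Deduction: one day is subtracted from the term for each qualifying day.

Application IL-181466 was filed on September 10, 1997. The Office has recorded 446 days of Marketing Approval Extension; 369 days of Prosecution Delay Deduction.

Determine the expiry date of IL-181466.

November 26, 2017

Base term: filing date + 20 years → 10 September 2017.
Marketing Approval Extension: 446 days (within the 1326-day cap) → +446 days → 30 November 2018.
Prosecution Delay Deduction: −369 days → 26 November 2017.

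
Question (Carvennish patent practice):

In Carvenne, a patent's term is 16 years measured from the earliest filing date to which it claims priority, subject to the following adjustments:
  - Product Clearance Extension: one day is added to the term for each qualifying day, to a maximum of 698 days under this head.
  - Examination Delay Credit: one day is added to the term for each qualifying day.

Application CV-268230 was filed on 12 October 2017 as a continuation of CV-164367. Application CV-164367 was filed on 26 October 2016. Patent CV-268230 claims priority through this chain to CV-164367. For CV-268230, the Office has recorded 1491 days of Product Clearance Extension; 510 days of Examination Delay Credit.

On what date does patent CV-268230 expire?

Earliest priority filing: 26 October 2016.
Base term: 26 October 2016 + 16 years → 26 October 2032.
Product Clearance Extension: 1491 days claimed exceeds the 698-day cap, so +698 days → 24 September 2034.
Examination Delay Credit: +510 days → 16 February 2036.

2036-02-16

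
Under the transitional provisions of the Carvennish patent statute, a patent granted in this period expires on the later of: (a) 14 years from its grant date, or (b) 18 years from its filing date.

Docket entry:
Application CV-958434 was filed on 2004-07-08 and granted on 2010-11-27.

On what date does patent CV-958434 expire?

(a) grant + 14 years → 27 November 2024.
(b) filing + 18 years → 8 July 2022.
Later of the two: 27 November 2024.

November 27, 2024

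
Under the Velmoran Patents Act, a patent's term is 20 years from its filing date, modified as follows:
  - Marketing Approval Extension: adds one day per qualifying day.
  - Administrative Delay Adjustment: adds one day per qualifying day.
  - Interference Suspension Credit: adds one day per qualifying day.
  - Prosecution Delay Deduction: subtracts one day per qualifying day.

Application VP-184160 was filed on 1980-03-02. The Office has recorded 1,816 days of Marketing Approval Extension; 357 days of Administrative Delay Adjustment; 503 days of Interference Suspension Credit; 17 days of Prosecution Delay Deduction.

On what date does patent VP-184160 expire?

June 13, 2007

Base term: filing date + 20 years → 2 March 2000.
Marketing Approval Extension: +1816 days → 20 February 2005.
Administrative Delay Adjustment: +357 days → 12 February 2006.
Interference Suspension Credit: +503 days → 30 June 2007.
Prosecution Delay Deduction: −17 days → 13 June 2007.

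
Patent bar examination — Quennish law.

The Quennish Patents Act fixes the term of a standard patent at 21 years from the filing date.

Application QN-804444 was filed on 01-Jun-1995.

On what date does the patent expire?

2016-06-01

Filing date + 21 years → 1 June 2016.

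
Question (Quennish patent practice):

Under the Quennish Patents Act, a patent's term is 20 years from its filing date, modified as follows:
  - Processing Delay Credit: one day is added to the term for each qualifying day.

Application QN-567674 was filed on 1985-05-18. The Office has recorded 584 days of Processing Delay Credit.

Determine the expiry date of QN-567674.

December 23, 2006

Base term: filing date + 20 years → 18 May 2005.
Processing Delay Credit: +584 days → 23 December 2006.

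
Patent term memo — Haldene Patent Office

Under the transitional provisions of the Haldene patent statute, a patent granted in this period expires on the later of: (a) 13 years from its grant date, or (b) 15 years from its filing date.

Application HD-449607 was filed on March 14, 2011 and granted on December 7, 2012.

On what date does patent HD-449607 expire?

2026-03-14

(a) grant + 13 years → 7 December 2025.
(b) filing + 15 years → 14 March 2026.
Later of the two: 14 March 2026.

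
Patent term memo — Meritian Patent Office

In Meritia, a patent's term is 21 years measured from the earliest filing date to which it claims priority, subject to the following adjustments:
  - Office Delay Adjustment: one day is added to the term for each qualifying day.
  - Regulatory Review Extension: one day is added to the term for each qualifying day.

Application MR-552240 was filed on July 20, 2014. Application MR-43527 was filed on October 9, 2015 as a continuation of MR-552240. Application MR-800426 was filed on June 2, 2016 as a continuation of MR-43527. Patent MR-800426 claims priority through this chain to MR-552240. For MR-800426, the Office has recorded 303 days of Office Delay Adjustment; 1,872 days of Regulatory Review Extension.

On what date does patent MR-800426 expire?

2041-07-03

Earliest priority filing: 20 July 2014.
Base term: 20 July 2014 + 21 years → 20 July 2035.
Office Delay Adjustment: +303 days → 18 May 2036.
Regulatory Review Extension: +1872 days → 3 July 2041.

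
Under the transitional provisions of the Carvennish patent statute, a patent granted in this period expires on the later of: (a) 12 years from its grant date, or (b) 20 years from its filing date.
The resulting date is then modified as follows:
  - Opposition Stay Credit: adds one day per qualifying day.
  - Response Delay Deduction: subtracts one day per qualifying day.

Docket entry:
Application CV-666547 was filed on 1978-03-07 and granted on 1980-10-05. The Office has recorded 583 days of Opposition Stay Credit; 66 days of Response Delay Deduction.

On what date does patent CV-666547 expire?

(a) grant + 12 years → 5 October 1992.
(b) filing + 20 years → 7 March 1998.
Later of the two: 7 March 1998.
Opposition Stay Credit: +583 days → 11 October 1999.
Response Delay Deduction: −66 days → 6 August 1999.

August 6, 1999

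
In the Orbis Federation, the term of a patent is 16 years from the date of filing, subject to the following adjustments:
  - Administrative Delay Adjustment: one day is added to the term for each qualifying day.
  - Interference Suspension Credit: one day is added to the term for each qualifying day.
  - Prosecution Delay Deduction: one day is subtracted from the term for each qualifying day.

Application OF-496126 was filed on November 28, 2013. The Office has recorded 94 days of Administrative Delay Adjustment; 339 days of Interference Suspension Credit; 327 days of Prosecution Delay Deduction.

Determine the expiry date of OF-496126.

March 14, 2030

Base term: filing date + 16 years → 28 November 2029.
Administrative Delay Adjustment: +94 days → 2 March 2030.
Interference Suspension Credit: +339 days → 4 February 2031.
Prosecution Delay Deduction: −327 days → 14 March 2030.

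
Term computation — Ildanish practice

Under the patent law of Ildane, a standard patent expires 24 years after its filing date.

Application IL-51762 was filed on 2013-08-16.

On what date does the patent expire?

August 16, 2037

Filing date + 24 years → 16 August 2037.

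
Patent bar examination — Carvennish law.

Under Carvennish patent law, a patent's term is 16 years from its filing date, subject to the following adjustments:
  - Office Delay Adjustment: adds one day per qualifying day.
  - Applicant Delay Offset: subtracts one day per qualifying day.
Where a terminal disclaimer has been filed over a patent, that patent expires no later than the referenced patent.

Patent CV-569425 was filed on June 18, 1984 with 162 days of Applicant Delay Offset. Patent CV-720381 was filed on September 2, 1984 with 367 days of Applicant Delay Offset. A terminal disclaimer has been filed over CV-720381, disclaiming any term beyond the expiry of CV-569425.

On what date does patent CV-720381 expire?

Natural term of CV-720381:
  Base: filing + 16 years → 2 September 2000.
  Applicant Delay Offset: −367 days → 1 September 1999.
Expiry of referenced patent CV-569425:
  Base: filing + 16 years → 18 June 2000.
  Applicant Delay Offset: −162 days → 8 January 2000.
Terminal disclaimer: CV-720381 expires on the earlier of 1 September 1999 and 8 January 2000.

1999-09-01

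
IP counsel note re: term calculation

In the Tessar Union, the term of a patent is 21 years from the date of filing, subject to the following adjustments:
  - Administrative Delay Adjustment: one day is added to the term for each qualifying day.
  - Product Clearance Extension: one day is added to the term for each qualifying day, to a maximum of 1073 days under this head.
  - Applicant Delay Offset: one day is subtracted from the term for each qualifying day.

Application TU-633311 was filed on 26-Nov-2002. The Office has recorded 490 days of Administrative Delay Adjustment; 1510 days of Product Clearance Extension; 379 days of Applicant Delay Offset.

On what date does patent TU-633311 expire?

Base term: filing date + 21 years → 26 November 2023.
Administrative Delay Adjustment: +490 days → 30 March 2025.
Product Clearance Extension: 1510 days claimed exceeds the 1073-day cap, so +1073 days → 7 March 2028.
Applicant Delay Offset: −379 days → 22 February 2027.

2027-02-22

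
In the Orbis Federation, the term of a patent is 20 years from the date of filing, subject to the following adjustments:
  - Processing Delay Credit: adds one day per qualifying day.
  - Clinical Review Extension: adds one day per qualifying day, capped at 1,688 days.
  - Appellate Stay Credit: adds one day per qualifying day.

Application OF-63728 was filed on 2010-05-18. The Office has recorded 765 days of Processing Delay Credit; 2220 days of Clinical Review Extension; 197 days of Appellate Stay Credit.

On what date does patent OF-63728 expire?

August 19, 2037

Base term: filing date + 20 years → 18 May 2030.
Processing Delay Credit: +765 days → 21 June 2032.
Clinical Review Extension: 2220 days claimed exceeds the 1688-day cap, so +1688 days → 3 February 2037.
Appellate Stay Credit: +197 days → 19 August 2037.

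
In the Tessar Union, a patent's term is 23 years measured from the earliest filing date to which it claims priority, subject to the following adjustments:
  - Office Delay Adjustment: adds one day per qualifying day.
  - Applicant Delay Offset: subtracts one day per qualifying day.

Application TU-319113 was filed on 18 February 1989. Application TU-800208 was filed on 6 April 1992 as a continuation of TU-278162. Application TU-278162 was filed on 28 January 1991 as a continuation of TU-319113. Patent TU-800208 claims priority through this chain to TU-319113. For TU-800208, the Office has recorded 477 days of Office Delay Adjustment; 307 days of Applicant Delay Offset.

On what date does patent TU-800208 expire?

Earliest priority filing: 18 February 1989.
Base term: 18 February 1989 + 23 years → 18 February 2012.
Office Delay Adjustment: +477 days → 9 June 2013.
Applicant Delay Offset: −307 days → 6 August 2012.

2012-08-06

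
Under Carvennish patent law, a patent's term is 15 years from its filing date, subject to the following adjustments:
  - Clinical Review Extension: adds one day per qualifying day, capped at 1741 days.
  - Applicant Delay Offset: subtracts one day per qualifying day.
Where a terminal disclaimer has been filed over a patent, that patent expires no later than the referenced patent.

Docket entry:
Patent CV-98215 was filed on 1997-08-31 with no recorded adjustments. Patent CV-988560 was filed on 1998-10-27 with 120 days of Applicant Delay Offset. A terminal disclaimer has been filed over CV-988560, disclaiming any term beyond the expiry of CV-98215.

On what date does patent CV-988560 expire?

Natural term of CV-988560:
  Base: filing + 15 years → 27 October 2013.
  Applicant Delay Offset: −120 days → 29 June 2013.
Expiry of referenced patent CV-98215:
  Base: filing + 15 years → 31 August 2012.
Terminal disclaimer: CV-988560 expires on the earlier of 29 June 2013 and 31 August 2012.

August 31, 2012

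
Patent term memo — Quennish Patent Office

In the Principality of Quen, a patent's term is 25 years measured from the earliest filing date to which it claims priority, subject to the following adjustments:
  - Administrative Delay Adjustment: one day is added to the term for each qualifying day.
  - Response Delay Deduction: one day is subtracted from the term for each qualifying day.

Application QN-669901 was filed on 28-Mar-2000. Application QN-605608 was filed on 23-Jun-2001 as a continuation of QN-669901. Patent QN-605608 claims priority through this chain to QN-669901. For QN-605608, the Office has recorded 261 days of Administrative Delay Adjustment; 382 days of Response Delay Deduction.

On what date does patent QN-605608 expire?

Earliest priority filing: 28 March 2000.
Base term: 28 March 2000 + 25 years → 28 March 2025.
Administrative Delay Adjustment: +261 days → 14 December 2025.
Response Delay Deduction: −382 days → 27 November 2024.

November 27, 2024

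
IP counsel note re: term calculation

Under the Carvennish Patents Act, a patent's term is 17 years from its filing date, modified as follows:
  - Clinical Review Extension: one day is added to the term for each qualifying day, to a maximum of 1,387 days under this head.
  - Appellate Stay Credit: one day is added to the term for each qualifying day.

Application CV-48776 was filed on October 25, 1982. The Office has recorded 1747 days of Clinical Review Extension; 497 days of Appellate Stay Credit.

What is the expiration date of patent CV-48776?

December 21, 2004

Base term: filing date + 17 years → 25 October 1999.
Clinical Review Extension: 1747 days claimed exceeds the 1387-day cap, so +1387 days → 12 August 2003.
Appellate Stay Credit: +497 days → 21 December 2004.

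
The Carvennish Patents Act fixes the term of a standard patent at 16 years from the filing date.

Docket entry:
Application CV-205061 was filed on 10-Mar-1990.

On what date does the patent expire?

Filing date + 16 years → 10 March 2006.

2006-03-10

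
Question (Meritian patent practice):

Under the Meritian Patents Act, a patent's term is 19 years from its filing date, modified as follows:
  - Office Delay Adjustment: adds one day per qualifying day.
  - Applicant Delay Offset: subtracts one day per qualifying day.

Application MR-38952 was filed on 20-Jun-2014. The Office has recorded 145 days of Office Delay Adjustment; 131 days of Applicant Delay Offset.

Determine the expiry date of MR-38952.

2033-07-04

Base term: filing date + 19 years → 20 June 2033.
Office Delay Adjustment: +145 days → 12 November 2033.
Applicant Delay Offset: −131 days → 4 July 2033.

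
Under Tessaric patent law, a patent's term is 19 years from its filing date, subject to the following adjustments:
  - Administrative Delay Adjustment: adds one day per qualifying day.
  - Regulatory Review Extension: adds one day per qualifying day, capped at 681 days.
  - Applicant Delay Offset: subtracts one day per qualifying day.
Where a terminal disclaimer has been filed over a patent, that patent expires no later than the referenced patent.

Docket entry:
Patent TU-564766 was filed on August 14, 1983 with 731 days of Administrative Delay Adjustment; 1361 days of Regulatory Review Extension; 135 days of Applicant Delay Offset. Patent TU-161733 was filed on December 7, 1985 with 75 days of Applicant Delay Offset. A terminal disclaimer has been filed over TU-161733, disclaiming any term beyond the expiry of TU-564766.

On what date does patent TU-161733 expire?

2004-09-23

Natural term of TU-161733:
  Base: filing + 19 years → 7 December 2004.
  Applicant Delay Offset: −75 days → 23 September 2004.
Expiry of referenced patent TU-564766:
  Base: filing + 19 years → 14 August 2002.
  Administrative Delay Adjustment: +731 days → 14 August 2004.
  Regulatory Review Extension: 1361 days claimed exceeds the 681-day cap, so +681 days → 26 June 2006.
  Applicant Delay Offset: −135 days → 11 February 2006.
Terminal disclaimer: TU-161733 expires on the earlier of 23 September 2004 and 11 February 2006.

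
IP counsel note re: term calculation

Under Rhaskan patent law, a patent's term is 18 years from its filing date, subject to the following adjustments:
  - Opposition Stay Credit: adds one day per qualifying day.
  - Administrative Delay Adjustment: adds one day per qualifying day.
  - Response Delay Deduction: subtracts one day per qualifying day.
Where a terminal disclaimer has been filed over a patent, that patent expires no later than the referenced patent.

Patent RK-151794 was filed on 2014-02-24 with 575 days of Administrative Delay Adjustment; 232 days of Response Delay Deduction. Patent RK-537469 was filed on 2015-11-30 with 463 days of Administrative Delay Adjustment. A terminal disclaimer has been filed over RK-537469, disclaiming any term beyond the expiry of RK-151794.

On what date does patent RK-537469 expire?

2033-02-01

Natural term of RK-537469:
  Base: filing + 18 years → 30 November 2033.
  Administrative Delay Adjustment: +463 days → 8 March 2035.
Expiry of referenced patent RK-151794:
  Base: filing + 18 years → 24 February 2032.
  Administrative Delay Adjustment: +575 days → 21 September 2033.
  Response Delay Deduction: −232 days → 1 February 2033.
Terminal disclaimer: RK-537469 expires on the earlier of 8 March 2035 and 1 February 2033.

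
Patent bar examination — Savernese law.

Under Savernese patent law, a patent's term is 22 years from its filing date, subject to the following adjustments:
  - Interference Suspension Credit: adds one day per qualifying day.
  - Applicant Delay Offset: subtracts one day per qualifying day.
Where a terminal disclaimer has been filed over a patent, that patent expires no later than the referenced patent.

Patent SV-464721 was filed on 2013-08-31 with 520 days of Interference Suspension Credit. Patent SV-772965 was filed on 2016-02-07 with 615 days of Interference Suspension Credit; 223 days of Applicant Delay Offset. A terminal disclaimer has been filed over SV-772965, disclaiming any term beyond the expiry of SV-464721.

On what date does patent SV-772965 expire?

Natural term of SV-772965:
  Base: filing + 22 years → 7 February 2038.
  Interference Suspension Credit: +615 days → 15 October 2039.
  Applicant Delay Offset: −223 days → 6 March 2039.
Expiry of referenced patent SV-464721:
  Base: filing + 22 years → 31 August 2035.
  Interference Suspension Credit: +520 days → 1 February 2037.
Terminal disclaimer: SV-772965 expires on the earlier of 6 March 2039 and 1 February 2037.

2037-02-01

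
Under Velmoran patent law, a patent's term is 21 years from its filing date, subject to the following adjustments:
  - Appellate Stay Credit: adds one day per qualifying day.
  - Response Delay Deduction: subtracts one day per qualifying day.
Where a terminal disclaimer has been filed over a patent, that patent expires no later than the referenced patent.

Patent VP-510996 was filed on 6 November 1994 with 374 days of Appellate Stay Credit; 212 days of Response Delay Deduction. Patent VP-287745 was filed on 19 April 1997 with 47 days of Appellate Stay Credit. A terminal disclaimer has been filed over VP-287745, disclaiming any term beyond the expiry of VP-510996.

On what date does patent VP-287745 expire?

2016-04-16

Natural term of VP-287745:
  Base: filing + 21 years → 19 April 2018.
  Appellate Stay Credit: +47 days → 5 June 2018.
Expiry of referenced patent VP-510996:
  Base: filing + 21 years → 6 November 2015.
  Appellate Stay Credit: +374 days → 14 November 2016.
  Response Delay Deduction: −212 days → 16 April 2016.
Terminal disclaimer: VP-287745 expires on the earlier of 5 June 2018 and 16 April 2016.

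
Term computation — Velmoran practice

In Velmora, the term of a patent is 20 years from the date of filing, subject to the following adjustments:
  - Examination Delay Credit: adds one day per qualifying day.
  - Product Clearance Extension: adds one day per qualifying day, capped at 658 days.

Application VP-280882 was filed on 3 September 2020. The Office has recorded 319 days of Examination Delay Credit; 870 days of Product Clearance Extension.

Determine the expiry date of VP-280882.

Base term: filing date + 20 years → 3 September 2040.
Examination Delay Credit: +319 days → 19 July 2041.
Product Clearance Extension: 870 days claimed exceeds the 658-day cap, so +658 days → 8 May 2043.

May 8, 2043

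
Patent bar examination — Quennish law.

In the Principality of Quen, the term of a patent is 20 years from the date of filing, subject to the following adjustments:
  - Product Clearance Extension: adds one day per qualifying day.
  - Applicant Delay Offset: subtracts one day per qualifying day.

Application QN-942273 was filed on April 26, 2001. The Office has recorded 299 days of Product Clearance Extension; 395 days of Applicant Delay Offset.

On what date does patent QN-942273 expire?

January 20, 2021

Base term: filing date + 20 years → 26 April 2021.
Product Clearance Extension: +299 days → 19 February 2022.
Applicant Delay Offset: −395 days → 20 January 2021.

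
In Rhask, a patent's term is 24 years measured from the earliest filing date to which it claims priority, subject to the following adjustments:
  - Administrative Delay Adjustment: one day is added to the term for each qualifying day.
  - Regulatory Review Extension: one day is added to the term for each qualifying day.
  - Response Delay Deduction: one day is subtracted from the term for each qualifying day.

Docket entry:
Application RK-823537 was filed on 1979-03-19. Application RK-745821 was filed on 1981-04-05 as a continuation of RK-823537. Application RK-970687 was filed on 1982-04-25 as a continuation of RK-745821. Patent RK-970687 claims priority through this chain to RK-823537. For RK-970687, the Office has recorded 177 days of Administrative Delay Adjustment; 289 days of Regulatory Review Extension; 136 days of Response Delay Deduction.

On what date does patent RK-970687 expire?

2004-02-12

Earliest priority filing: 19 March 1979.
Base term: 19 March 1979 + 24 years → 19 March 2003.
Administrative Delay Adjustment: +177 days → 12 September 2003.
Regulatory Review Extension: +289 days → 27 June 2004.
Response Delay Deduction: −136 days → 12 February 2004.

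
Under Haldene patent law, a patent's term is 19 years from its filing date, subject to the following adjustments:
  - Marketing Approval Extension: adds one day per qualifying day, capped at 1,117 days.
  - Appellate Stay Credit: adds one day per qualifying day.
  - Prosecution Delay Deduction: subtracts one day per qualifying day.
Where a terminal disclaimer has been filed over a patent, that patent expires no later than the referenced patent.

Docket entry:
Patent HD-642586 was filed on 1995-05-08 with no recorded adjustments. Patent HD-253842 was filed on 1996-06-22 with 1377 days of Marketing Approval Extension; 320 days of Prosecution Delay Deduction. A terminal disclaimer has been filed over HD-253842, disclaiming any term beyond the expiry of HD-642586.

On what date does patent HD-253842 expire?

May 8, 2014

Natural term of HD-253842:
  Base: filing + 19 years → 22 June 2015.
  Marketing Approval Extension: 1377 days claimed exceeds the 1117-day cap, so +1117 days → 13 July 2018.
  Prosecution Delay Deduction: −320 days → 27 August 2017.
Expiry of referenced patent HD-642586:
  Base: filing + 19 years → 8 May 2014.
Terminal disclaimer: HD-253842 expires on the earlier of 27 August 2017 and 8 May 2014.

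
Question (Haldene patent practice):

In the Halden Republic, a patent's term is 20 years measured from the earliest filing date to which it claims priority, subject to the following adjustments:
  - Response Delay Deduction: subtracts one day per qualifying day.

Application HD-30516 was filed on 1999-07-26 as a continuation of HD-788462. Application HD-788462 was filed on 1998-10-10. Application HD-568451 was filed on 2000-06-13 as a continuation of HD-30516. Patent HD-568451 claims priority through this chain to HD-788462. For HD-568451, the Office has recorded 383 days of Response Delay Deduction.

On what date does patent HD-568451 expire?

September 22, 2017

Earliest priority filing: 10 October 1998.
Base term: 10 October 1998 + 20 years → 10 October 2018.
Response Delay Deduction: −383 days → 22 September 2017.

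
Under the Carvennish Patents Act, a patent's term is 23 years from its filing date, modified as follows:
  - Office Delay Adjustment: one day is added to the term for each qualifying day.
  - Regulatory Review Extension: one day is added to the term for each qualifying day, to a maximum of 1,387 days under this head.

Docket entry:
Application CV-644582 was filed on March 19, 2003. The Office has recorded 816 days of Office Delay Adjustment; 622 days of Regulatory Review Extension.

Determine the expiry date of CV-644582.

2030-02-24

Base term: filing date + 23 years → 19 March 2026.
Office Delay Adjustment: +816 days → 12 June 2028.
Regulatory Review Extension: 622 days (within the 1387-day cap) → +622 days → 24 February 2030.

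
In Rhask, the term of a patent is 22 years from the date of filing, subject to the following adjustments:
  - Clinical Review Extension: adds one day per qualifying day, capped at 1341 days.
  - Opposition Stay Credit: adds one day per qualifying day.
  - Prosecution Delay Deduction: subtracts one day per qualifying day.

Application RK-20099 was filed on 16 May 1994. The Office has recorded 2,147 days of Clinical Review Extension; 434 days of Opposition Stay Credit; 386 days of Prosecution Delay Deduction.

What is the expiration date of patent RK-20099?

2020-03-05

Base term: filing date + 22 years → 16 May 2016.
Clinical Review Extension: 2147 days claimed exceeds the 1341-day cap, so +1341 days → 17 January 2020.
Opposition Stay Credit: +434 days → 26 March 2021.
Prosecution Delay Deduction: −386 days → 5 March 2020.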